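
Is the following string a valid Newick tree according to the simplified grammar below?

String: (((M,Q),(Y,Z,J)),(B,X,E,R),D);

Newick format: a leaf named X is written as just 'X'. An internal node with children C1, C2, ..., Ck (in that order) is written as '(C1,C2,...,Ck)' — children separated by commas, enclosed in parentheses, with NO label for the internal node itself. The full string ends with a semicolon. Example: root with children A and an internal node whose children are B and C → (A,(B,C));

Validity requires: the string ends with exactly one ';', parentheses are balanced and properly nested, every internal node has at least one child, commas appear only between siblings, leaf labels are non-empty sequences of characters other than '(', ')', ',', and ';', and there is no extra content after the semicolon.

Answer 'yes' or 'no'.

Answer: yes

Derivation:
Input: (((M,Q),(Y,Z,J)),(B,X,E,R),D);
Paren balance: 5 '(' vs 5 ')' OK
Ends with single ';': True
Full parse: OK
Valid: True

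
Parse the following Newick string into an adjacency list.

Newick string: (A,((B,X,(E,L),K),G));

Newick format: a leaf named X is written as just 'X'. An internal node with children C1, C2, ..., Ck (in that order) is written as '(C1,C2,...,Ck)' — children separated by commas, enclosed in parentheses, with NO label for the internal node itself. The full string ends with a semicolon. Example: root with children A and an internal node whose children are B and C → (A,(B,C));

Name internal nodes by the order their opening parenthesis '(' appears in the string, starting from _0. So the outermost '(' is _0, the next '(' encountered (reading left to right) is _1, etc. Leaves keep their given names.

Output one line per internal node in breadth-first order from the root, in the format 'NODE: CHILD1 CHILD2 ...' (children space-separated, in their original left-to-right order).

Answer: _0: A _1
_1: _2 G
_2: B X _3 K
_3: E L

Derivation:
Input: (A,((B,X,(E,L),K),G));
Scanning left-to-right, naming '(' by encounter order:
  pos 0: '(' -> open internal node _0 (depth 1)
  pos 3: '(' -> open internal node _1 (depth 2)
  pos 4: '(' -> open internal node _2 (depth 3)
  pos 9: '(' -> open internal node _3 (depth 4)
  pos 13: ')' -> close internal node _3 (now at depth 3)
  pos 16: ')' -> close internal node _2 (now at depth 2)
  pos 19: ')' -> close internal node _1 (now at depth 1)
  pos 20: ')' -> close internal node _0 (now at depth 0)
Total internal nodes: 4
BFS adjacency from root:
  _0: A _1
  _1: _2 G
  _2: B X _3 K
  _3: E L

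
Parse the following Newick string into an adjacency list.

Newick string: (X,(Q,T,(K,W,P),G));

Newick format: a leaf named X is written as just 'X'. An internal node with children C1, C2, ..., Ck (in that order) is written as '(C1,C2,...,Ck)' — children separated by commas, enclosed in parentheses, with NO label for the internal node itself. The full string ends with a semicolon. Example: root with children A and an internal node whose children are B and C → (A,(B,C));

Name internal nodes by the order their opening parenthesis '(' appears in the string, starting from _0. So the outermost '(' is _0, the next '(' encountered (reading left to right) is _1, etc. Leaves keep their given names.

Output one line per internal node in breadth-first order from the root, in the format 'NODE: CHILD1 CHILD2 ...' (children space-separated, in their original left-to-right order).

Input: (X,(Q,T,(K,W,P),G));
Scanning left-to-right, naming '(' by encounter order:
  pos 0: '(' -> open internal node _0 (depth 1)
  pos 3: '(' -> open internal node _1 (depth 2)
  pos 8: '(' -> open internal node _2 (depth 3)
  pos 14: ')' -> close internal node _2 (now at depth 2)
  pos 17: ')' -> close internal node _1 (now at depth 1)
  pos 18: ')' -> close internal node _0 (now at depth 0)
Total internal nodes: 3
BFS adjacency from root:
  _0: X _1
  _1: Q T _2 G
  _2: K W P

Answer: _0: X _1
_1: Q T _2 G
_2: K W P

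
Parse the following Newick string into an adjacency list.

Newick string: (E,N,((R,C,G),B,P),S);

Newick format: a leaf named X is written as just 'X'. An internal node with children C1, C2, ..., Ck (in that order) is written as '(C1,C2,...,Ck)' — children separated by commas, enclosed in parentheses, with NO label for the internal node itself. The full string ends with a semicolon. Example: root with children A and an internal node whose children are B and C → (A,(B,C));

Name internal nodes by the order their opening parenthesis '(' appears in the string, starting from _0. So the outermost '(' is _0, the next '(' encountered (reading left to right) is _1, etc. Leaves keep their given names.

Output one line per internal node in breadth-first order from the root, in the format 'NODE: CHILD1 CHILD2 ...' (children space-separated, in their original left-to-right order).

Answer: _0: E N _1 S
_1: _2 B P
_2: R C G

Derivation:
Input: (E,N,((R,C,G),B,P),S);
Scanning left-to-right, naming '(' by encounter order:
  pos 0: '(' -> open internal node _0 (depth 1)
  pos 5: '(' -> open internal node _1 (depth 2)
  pos 6: '(' -> open internal node _2 (depth 3)
  pos 12: ')' -> close internal node _2 (now at depth 2)
  pos 17: ')' -> close internal node _1 (now at depth 1)
  pos 20: ')' -> close internal node _0 (now at depth 0)
Total internal nodes: 3
BFS adjacency from root:
  _0: E N _1 S
  _1: _2 B P
  _2: R C G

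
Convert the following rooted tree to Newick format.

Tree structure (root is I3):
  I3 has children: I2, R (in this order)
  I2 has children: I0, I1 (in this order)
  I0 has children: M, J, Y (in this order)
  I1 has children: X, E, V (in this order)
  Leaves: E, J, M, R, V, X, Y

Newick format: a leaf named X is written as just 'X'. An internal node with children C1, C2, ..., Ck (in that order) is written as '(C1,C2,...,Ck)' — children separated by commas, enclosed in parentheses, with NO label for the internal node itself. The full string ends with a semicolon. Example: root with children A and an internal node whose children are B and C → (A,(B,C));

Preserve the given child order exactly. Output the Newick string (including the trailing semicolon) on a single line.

Answer: (((M,J,Y),(X,E,V)),R);

Derivation:
internal I3 with children ['I2', 'R']
  internal I2 with children ['I0', 'I1']
    internal I0 with children ['M', 'J', 'Y']
      leaf 'M' → 'M'
      leaf 'J' → 'J'
      leaf 'Y' → 'Y'
    → '(M,J,Y)'
    internal I1 with children ['X', 'E', 'V']
      leaf 'X' → 'X'
      leaf 'E' → 'E'
      leaf 'V' → 'V'
    → '(X,E,V)'
  → '((M,J,Y),(X,E,V))'
  leaf 'R' → 'R'
→ '(((M,J,Y),(X,E,V)),R)'
Final: (((M,J,Y),(X,E,V)),R);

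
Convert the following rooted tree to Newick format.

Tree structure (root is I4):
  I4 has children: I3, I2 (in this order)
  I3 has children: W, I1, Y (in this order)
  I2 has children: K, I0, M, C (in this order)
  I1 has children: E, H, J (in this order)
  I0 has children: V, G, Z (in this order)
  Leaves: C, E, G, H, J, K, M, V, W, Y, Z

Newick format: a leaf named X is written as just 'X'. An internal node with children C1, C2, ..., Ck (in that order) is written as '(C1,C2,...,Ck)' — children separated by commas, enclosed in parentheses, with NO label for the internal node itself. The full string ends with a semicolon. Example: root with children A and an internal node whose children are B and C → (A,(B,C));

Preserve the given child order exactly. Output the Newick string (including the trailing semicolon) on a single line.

Answer: ((W,(E,H,J),Y),(K,(V,G,Z),M,C));

Derivation:
internal I4 with children ['I3', 'I2']
  internal I3 with children ['W', 'I1', 'Y']
    leaf 'W' → 'W'
    internal I1 with children ['E', 'H', 'J']
      leaf 'E' → 'E'
      leaf 'H' → 'H'
      leaf 'J' → 'J'
    → '(E,H,J)'
    leaf 'Y' → 'Y'
  → '(W,(E,H,J),Y)'
  internal I2 with children ['K', 'I0', 'M', 'C']
    leaf 'K' → 'K'
    internal I0 with children ['V', 'G', 'Z']
      leaf 'V' → 'V'
      leaf 'G' → 'G'
      leaf 'Z' → 'Z'
    → '(V,G,Z)'
    leaf 'M' → 'M'
    leaf 'C' → 'C'
  → '(K,(V,G,Z),M,C)'
→ '((W,(E,H,J),Y),(K,(V,G,Z),M,C))'
Final: ((W,(E,H,J),Y),(K,(V,G,Z),M,C));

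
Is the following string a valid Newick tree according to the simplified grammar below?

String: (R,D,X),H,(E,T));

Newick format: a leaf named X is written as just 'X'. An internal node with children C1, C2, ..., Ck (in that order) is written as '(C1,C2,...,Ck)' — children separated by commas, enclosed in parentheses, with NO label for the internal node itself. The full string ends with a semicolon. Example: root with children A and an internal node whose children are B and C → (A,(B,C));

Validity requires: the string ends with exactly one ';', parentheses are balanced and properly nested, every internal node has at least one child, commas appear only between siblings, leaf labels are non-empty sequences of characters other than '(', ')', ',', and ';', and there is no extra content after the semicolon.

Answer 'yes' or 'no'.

Answer: no

Derivation:
Input: (R,D,X),H,(E,T));
Paren balance: 2 '(' vs 3 ')' MISMATCH
Ends with single ';': True
Full parse: FAILS (extra content after tree at pos 7)
Valid: False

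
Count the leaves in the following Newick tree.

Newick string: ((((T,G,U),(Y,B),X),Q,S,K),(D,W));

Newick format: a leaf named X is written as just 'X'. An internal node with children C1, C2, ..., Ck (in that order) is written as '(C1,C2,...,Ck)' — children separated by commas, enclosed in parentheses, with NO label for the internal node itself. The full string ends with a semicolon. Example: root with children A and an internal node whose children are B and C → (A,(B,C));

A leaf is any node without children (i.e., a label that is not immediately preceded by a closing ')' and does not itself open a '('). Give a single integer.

Newick: ((((T,G,U),(Y,B),X),Q,S,K),(D,W));
Scan left-to-right; a leaf is any maximal label run not followed by '(':
  pos 4: leaf 'T' → count = 1
  pos 6: leaf 'G' → count = 2
  pos 8: leaf 'U' → count = 3
  pos 12: leaf 'Y' → count = 4
  pos 14: leaf 'B' → count = 5
  pos 17: leaf 'X' → count = 6
  pos 20: leaf 'Q' → count = 7
  pos 22: leaf 'S' → count = 8
  pos 24: leaf 'K' → count = 9
  pos 28: leaf 'D' → count = 10
  pos 30: leaf 'W' → count = 11
Total leaves: 11

Answer: 11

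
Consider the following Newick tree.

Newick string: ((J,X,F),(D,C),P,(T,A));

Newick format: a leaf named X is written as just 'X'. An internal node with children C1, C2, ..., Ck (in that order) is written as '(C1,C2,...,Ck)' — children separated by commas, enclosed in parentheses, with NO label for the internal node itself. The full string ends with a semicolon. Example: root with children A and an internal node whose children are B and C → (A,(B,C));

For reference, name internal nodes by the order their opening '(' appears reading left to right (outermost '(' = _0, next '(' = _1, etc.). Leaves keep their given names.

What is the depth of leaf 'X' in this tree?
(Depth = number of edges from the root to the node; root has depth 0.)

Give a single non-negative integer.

Answer: 2

Derivation:
Newick: ((J,X,F),(D,C),P,(T,A));
Naming internals by '(' encounter order: outermost '(' = _0, next = _1, ...
Query node: X
Path from root: _0 -> _1 -> X
Depth of X: 2 (number of edges from root)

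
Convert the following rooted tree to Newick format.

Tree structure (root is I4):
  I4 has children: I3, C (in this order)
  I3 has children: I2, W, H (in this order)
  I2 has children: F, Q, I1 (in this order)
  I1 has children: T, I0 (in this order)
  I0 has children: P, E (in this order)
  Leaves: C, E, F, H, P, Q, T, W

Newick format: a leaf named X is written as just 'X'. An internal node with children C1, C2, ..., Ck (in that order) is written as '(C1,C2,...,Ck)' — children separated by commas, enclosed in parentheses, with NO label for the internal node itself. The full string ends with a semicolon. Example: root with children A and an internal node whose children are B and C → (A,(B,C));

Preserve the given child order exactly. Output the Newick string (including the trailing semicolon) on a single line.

Answer: (((F,Q,(T,(P,E))),W,H),C);

Derivation:
internal I4 with children ['I3', 'C']
  internal I3 with children ['I2', 'W', 'H']
    internal I2 with children ['F', 'Q', 'I1']
      leaf 'F' → 'F'
      leaf 'Q' → 'Q'
      internal I1 with children ['T', 'I0']
        leaf 'T' → 'T'
        internal I0 with children ['P', 'E']
          leaf 'P' → 'P'
          leaf 'E' → 'E'
        → '(P,E)'
      → '(T,(P,E))'
    → '(F,Q,(T,(P,E)))'
    leaf 'W' → 'W'
    leaf 'H' → 'H'
  → '((F,Q,(T,(P,E))),W,H)'
  leaf 'C' → 'C'
→ '(((F,Q,(T,(P,E))),W,H),C)'
Final: (((F,Q,(T,(P,E))),W,H),C);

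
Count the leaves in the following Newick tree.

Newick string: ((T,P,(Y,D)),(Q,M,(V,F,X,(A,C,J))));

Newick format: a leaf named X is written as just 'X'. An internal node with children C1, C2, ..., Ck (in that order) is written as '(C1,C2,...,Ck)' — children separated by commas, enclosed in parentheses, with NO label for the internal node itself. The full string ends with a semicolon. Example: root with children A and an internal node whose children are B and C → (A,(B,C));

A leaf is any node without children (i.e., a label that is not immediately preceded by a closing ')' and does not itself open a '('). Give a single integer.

Newick: ((T,P,(Y,D)),(Q,M,(V,F,X,(A,C,J))));
Scan left-to-right; a leaf is any maximal label run not followed by '(':
  pos 2: leaf 'T' → count = 1
  pos 4: leaf 'P' → count = 2
  pos 7: leaf 'Y' → count = 3
  pos 9: leaf 'D' → count = 4
  pos 14: leaf 'Q' → count = 5
  pos 16: leaf 'M' → count = 6
  pos 19: leaf 'V' → count = 7
  pos 21: leaf 'F' → count = 8
  pos 23: leaf 'X' → count = 9
  pos 26: leaf 'A' → count = 10
  pos 28: leaf 'C' → count = 11
  pos 30: leaf 'J' → count = 12
Total leaves: 12

Answer: 12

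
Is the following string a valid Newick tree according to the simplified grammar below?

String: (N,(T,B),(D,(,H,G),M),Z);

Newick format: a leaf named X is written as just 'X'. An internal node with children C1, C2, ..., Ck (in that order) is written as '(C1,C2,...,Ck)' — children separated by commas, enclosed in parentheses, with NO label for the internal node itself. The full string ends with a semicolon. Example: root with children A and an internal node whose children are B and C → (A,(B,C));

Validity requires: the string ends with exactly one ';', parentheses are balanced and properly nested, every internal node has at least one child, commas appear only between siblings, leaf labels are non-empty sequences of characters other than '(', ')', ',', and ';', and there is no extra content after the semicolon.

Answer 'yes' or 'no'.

Input: (N,(T,B),(D,(,H,G),M),Z);
Paren balance: 4 '(' vs 4 ')' OK
Ends with single ';': True
Full parse: FAILS (empty leaf label at pos 13)
Valid: False

Answer: no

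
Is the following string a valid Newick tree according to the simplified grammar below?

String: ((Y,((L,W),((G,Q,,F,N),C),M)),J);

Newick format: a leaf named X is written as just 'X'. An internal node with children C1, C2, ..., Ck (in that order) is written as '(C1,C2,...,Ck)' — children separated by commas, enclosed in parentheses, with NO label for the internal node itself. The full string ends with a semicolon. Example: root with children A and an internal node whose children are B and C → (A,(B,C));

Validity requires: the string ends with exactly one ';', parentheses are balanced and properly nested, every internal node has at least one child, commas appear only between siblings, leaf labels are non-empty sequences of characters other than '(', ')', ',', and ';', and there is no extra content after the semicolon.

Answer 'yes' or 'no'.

Answer: no

Derivation:
Input: ((Y,((L,W),((G,Q,,F,N),C),M)),J);
Paren balance: 6 '(' vs 6 ')' OK
Ends with single ';': True
Full parse: FAILS (empty leaf label at pos 17)
Valid: False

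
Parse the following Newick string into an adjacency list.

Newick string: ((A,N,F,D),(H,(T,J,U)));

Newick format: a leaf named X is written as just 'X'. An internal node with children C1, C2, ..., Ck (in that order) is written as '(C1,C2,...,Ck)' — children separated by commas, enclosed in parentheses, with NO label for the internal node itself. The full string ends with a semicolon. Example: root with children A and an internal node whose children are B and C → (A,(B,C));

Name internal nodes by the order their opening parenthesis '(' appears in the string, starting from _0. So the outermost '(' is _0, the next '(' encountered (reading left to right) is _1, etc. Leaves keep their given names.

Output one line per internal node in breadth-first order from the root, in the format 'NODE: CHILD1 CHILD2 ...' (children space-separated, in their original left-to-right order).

Input: ((A,N,F,D),(H,(T,J,U)));
Scanning left-to-right, naming '(' by encounter order:
  pos 0: '(' -> open internal node _0 (depth 1)
  pos 1: '(' -> open internal node _1 (depth 2)
  pos 9: ')' -> close internal node _1 (now at depth 1)
  pos 11: '(' -> open internal node _2 (depth 2)
  pos 14: '(' -> open internal node _3 (depth 3)
  pos 20: ')' -> close internal node _3 (now at depth 2)
  pos 21: ')' -> close internal node _2 (now at depth 1)
  pos 22: ')' -> close internal node _0 (now at depth 0)
Total internal nodes: 4
BFS adjacency from root:
  _0: _1 _2
  _1: A N F D
  _2: H _3
  _3: T J U

Answer: _0: _1 _2
_1: A N F D
_2: H _3
_3: T J U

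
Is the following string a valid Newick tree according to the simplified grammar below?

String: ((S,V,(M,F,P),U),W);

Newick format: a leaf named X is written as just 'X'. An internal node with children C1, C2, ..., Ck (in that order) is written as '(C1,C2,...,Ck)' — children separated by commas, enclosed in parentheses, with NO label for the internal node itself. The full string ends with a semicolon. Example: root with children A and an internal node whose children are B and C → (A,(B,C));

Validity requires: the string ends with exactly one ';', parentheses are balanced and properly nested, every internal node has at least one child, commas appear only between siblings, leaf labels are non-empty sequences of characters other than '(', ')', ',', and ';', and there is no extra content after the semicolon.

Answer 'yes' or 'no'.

Answer: yes

Derivation:
Input: ((S,V,(M,F,P),U),W);
Paren balance: 3 '(' vs 3 ')' OK
Ends with single ';': True
Full parse: OK
Valid: True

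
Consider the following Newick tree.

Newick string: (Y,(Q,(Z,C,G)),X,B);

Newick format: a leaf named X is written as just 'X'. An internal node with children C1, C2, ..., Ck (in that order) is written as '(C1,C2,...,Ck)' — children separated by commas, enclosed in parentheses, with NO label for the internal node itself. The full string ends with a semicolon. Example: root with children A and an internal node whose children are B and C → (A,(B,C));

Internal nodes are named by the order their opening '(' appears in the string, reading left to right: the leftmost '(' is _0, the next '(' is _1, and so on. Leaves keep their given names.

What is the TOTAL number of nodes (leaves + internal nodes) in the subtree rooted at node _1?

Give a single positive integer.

Answer: 6

Derivation:
Newick: (Y,(Q,(Z,C,G)),X,B);
Locate _1: it is the '(' at position 3 (the 2nd '(' reading left to right).
Query: subtree rooted at _1
_1: subtree_size = 1 + 5
  Q: subtree_size = 1 + 0
  _2: subtree_size = 1 + 3
    Z: subtree_size = 1 + 0
    C: subtree_size = 1 + 0
    G: subtree_size = 1 + 0
Total subtree size of _1: 6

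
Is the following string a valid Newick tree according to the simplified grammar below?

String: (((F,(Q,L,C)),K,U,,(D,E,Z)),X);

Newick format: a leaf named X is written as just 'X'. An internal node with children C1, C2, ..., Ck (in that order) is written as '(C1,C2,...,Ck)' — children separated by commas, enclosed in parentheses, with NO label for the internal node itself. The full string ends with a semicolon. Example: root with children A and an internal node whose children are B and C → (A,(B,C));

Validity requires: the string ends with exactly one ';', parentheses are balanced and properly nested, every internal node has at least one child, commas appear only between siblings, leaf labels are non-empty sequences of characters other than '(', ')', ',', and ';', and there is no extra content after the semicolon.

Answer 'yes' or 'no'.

Answer: no

Derivation:
Input: (((F,(Q,L,C)),K,U,,(D,E,Z)),X);
Paren balance: 5 '(' vs 5 ')' OK
Ends with single ';': True
Full parse: FAILS (empty leaf label at pos 18)
Valid: False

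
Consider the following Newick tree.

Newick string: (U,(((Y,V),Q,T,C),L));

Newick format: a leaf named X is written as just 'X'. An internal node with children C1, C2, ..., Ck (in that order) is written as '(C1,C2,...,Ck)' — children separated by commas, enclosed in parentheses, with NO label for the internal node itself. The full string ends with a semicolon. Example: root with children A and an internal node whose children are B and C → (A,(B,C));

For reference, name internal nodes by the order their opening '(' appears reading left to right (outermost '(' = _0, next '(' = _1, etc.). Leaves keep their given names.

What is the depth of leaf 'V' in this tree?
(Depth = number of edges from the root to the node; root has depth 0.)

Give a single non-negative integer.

Newick: (U,(((Y,V),Q,T,C),L));
Naming internals by '(' encounter order: outermost '(' = _0, next = _1, ...
Query node: V
Path from root: _0 -> _1 -> _2 -> _3 -> V
Depth of V: 4 (number of edges from root)

Answer: 4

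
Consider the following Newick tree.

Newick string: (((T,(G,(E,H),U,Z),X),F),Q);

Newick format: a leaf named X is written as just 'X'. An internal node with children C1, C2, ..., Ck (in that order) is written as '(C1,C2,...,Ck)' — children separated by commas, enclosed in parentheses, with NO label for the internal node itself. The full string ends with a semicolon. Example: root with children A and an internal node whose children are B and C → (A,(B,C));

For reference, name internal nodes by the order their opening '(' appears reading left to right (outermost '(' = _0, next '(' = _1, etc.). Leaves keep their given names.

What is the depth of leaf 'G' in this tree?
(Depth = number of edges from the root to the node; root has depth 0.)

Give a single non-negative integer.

Newick: (((T,(G,(E,H),U,Z),X),F),Q);
Naming internals by '(' encounter order: outermost '(' = _0, next = _1, ...
Query node: G
Path from root: _0 -> _1 -> _2 -> _3 -> G
Depth of G: 4 (number of edges from root)

Answer: 4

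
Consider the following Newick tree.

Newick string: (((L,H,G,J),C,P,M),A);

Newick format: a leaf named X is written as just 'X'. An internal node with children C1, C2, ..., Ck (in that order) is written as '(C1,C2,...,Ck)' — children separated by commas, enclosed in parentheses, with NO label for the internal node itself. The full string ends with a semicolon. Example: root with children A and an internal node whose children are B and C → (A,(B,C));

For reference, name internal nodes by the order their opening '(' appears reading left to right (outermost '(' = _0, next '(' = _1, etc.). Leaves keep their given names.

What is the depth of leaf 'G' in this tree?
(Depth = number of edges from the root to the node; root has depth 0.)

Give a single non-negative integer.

Answer: 3

Derivation:
Newick: (((L,H,G,J),C,P,M),A);
Naming internals by '(' encounter order: outermost '(' = _0, next = _1, ...
Query node: G
Path from root: _0 -> _1 -> _2 -> G
Depth of G: 3 (number of edges from root)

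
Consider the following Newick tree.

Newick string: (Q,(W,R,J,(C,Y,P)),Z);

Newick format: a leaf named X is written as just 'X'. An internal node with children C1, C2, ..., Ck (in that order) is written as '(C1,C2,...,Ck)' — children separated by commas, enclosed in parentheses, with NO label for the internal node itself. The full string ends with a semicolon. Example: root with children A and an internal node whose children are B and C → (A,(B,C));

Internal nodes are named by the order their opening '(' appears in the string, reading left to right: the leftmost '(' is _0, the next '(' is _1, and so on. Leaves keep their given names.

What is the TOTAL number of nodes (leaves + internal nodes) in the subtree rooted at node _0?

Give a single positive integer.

Newick: (Q,(W,R,J,(C,Y,P)),Z);
Locate _0: it is the '(' at position 0 (the 1st '(' reading left to right).
Query: subtree rooted at _0
_0: subtree_size = 1 + 10
  Q: subtree_size = 1 + 0
  _1: subtree_size = 1 + 7
    W: subtree_size = 1 + 0
    R: subtree_size = 1 + 0
    J: subtree_size = 1 + 0
    _2: subtree_size = 1 + 3
      C: subtree_size = 1 + 0
      Y: subtree_size = 1 + 0
      P: subtree_size = 1 + 0
  Z: subtree_size = 1 + 0
Total subtree size of _0: 11

Answer: 11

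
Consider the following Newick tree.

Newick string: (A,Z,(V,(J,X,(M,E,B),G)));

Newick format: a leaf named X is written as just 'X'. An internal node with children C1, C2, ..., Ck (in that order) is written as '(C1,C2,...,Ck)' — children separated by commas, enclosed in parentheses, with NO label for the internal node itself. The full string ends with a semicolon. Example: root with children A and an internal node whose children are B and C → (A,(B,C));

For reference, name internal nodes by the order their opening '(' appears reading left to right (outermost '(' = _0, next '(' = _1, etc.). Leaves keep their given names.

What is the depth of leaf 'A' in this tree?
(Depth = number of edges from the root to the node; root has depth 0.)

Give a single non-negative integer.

Answer: 1

Derivation:
Newick: (A,Z,(V,(J,X,(M,E,B),G)));
Naming internals by '(' encounter order: outermost '(' = _0, next = _1, ...
Query node: A
Path from root: _0 -> A
Depth of A: 1 (number of edges from root)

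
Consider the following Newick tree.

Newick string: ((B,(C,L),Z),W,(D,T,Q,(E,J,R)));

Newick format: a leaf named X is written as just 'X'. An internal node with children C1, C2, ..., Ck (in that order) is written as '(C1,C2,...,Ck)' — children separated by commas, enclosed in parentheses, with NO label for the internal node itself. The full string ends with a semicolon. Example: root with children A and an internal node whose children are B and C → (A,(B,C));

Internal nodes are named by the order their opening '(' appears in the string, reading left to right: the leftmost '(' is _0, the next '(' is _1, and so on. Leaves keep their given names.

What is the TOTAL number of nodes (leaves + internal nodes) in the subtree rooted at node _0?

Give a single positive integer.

Answer: 16

Derivation:
Newick: ((B,(C,L),Z),W,(D,T,Q,(E,J,R)));
Locate _0: it is the '(' at position 0 (the 1st '(' reading left to right).
Query: subtree rooted at _0
_0: subtree_size = 1 + 15
  _1: subtree_size = 1 + 5
    B: subtree_size = 1 + 0
    _2: subtree_size = 1 + 2
      C: subtree_size = 1 + 0
      L: subtree_size = 1 + 0
    Z: subtree_size = 1 + 0
  W: subtree_size = 1 + 0
  _3: subtree_size = 1 + 7
    D: subtree_size = 1 + 0
    T: subtree_size = 1 + 0
    Q: subtree_size = 1 + 0
    _4: subtree_size = 1 + 3
      E: subtree_size = 1 + 0
      J: subtree_size = 1 + 0
      R: subtree_size = 1 + 0
Total subtree size of _0: 16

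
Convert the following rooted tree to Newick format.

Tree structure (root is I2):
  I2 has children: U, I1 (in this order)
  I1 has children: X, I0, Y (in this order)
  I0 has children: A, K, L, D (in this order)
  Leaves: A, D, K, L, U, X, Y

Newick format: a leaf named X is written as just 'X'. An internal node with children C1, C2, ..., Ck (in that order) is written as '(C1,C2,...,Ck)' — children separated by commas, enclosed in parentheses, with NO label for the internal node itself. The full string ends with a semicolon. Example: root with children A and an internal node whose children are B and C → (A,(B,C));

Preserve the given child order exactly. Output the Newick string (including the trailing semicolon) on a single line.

Answer: (U,(X,(A,K,L,D),Y));

Derivation:
internal I2 with children ['U', 'I1']
  leaf 'U' → 'U'
  internal I1 with children ['X', 'I0', 'Y']
    leaf 'X' → 'X'
    internal I0 with children ['A', 'K', 'L', 'D']
      leaf 'A' → 'A'
      leaf 'K' → 'K'
      leaf 'L' → 'L'
      leaf 'D' → 'D'
    → '(A,K,L,D)'
    leaf 'Y' → 'Y'
  → '(X,(A,K,L,D),Y)'
→ '(U,(X,(A,K,L,D),Y))'
Final: (U,(X,(A,K,L,D),Y));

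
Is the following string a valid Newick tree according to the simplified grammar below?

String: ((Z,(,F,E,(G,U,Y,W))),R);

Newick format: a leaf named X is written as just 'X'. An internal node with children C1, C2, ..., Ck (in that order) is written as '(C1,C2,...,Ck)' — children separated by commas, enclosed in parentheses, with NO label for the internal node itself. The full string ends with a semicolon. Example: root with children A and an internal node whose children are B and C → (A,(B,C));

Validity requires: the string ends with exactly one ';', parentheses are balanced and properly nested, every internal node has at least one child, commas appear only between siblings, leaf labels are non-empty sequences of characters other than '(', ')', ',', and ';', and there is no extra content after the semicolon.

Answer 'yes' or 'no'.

Answer: no

Derivation:
Input: ((Z,(,F,E,(G,U,Y,W))),R);
Paren balance: 4 '(' vs 4 ')' OK
Ends with single ';': True
Full parse: FAILS (empty leaf label at pos 5)
Valid: False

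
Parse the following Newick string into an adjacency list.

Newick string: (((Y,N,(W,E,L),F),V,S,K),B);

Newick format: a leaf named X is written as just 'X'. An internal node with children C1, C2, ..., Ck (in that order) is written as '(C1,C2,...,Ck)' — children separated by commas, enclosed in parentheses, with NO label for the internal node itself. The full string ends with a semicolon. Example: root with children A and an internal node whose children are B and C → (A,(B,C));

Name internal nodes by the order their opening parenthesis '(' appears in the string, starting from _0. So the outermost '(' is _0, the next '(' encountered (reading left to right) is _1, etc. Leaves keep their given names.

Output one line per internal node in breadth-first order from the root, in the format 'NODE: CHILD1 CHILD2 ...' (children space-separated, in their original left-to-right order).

Answer: _0: _1 B
_1: _2 V S K
_2: Y N _3 F
_3: W E L

Derivation:
Input: (((Y,N,(W,E,L),F),V,S,K),B);
Scanning left-to-right, naming '(' by encounter order:
  pos 0: '(' -> open internal node _0 (depth 1)
  pos 1: '(' -> open internal node _1 (depth 2)
  pos 2: '(' -> open internal node _2 (depth 3)
  pos 7: '(' -> open internal node _3 (depth 4)
  pos 13: ')' -> close internal node _3 (now at depth 3)
  pos 16: ')' -> close internal node _2 (now at depth 2)
  pos 23: ')' -> close internal node _1 (now at depth 1)
  pos 26: ')' -> close internal node _0 (now at depth 0)
Total internal nodes: 4
BFS adjacency from root:
  _0: _1 B
  _1: _2 V S K
  _2: Y N _3 F
  _3: W E L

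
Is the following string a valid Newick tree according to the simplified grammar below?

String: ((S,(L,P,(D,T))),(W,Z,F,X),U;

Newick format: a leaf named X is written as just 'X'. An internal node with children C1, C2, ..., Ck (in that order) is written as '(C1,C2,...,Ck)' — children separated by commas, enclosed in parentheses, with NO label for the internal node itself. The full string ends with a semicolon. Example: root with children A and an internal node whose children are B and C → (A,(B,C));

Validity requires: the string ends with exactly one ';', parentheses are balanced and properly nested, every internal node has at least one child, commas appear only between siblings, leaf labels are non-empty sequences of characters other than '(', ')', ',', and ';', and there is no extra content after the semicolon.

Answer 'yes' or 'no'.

Input: ((S,(L,P,(D,T))),(W,Z,F,X),U;
Paren balance: 5 '(' vs 4 ')' MISMATCH
Ends with single ';': True
Full parse: FAILS (expected , or ) at pos 28)
Valid: False

Answer: no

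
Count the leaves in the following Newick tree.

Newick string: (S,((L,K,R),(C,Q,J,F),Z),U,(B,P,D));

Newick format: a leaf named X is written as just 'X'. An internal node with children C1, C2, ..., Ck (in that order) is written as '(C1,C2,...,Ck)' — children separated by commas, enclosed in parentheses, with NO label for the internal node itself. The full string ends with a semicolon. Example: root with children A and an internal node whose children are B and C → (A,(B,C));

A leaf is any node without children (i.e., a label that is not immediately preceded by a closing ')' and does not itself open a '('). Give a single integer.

Newick: (S,((L,K,R),(C,Q,J,F),Z),U,(B,P,D));
Scan left-to-right; a leaf is any maximal label run not followed by '(':
  pos 1: leaf 'S' → count = 1
  pos 5: leaf 'L' → count = 2
  pos 7: leaf 'K' → count = 3
  pos 9: leaf 'R' → count = 4
  pos 13: leaf 'C' → count = 5
  pos 15: leaf 'Q' → count = 6
  pos 17: leaf 'J' → count = 7
  pos 19: leaf 'F' → count = 8
  pos 22: leaf 'Z' → count = 9
  pos 25: leaf 'U' → count = 10
  pos 28: leaf 'B' → count = 11
  pos 30: leaf 'P' → count = 12
  pos 32: leaf 'D' → count = 13
Total leaves: 13

Answer: 13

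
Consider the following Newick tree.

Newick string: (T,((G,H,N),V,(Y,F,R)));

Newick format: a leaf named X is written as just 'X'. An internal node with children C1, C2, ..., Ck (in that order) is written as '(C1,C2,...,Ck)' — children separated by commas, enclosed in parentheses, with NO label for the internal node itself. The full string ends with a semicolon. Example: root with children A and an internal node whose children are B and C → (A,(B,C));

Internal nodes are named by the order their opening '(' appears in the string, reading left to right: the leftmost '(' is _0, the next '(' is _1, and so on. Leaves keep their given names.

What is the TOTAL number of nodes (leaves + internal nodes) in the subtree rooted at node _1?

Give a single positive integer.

Newick: (T,((G,H,N),V,(Y,F,R)));
Locate _1: it is the '(' at position 3 (the 2nd '(' reading left to right).
Query: subtree rooted at _1
_1: subtree_size = 1 + 9
  _2: subtree_size = 1 + 3
    G: subtree_size = 1 + 0
    H: subtree_size = 1 + 0
    N: subtree_size = 1 + 0
  V: subtree_size = 1 + 0
  _3: subtree_size = 1 + 3
    Y: subtree_size = 1 + 0
    F: subtree_size = 1 + 0
    R: subtree_size = 1 + 0
Total subtree size of _1: 10

Answer: 10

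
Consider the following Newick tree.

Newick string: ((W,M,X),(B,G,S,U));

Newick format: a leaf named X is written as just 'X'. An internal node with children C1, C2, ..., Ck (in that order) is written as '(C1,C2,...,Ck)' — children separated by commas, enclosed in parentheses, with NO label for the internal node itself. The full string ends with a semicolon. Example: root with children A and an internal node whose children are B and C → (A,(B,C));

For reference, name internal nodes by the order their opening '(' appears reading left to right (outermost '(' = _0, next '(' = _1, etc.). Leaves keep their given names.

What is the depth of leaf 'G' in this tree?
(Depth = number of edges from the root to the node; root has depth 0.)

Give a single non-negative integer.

Answer: 2

Derivation:
Newick: ((W,M,X),(B,G,S,U));
Naming internals by '(' encounter order: outermost '(' = _0, next = _1, ...
Query node: G
Path from root: _0 -> _2 -> G
Depth of G: 2 (number of edges from root)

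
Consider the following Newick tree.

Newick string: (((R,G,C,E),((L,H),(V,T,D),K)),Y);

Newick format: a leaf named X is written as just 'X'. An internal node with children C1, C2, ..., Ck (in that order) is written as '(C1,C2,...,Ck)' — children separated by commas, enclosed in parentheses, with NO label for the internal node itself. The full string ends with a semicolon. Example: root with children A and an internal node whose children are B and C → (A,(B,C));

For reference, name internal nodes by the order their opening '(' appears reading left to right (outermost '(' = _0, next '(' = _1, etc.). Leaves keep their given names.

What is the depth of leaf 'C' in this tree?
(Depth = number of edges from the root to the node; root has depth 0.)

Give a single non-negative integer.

Answer: 3

Derivation:
Newick: (((R,G,C,E),((L,H),(V,T,D),K)),Y);
Naming internals by '(' encounter order: outermost '(' = _0, next = _1, ...
Query node: C
Path from root: _0 -> _1 -> _2 -> C
Depth of C: 3 (number of edges from root)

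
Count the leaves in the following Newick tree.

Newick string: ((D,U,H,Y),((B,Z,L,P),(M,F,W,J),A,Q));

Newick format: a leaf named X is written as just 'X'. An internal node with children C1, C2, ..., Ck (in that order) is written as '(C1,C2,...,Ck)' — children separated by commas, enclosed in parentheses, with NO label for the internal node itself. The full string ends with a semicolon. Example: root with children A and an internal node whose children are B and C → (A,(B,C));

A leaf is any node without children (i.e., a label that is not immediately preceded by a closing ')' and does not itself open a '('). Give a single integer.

Answer: 14

Derivation:
Newick: ((D,U,H,Y),((B,Z,L,P),(M,F,W,J),A,Q));
Scan left-to-right; a leaf is any maximal label run not followed by '(':
  pos 2: leaf 'D' → count = 1
  pos 4: leaf 'U' → count = 2
  pos 6: leaf 'H' → count = 3
  pos 8: leaf 'Y' → count = 4
  pos 13: leaf 'B' → count = 5
  pos 15: leaf 'Z' → count = 6
  pos 17: leaf 'L' → count = 7
  pos 19: leaf 'P' → count = 8
  pos 23: leaf 'M' → count = 9
  pos 25: leaf 'F' → count = 10
  pos 27: leaf 'W' → count = 11
  pos 29: leaf 'J' → count = 12
  pos 32: leaf 'A' → count = 13
  pos 34: leaf 'Q' → count = 14
Total leaves: 14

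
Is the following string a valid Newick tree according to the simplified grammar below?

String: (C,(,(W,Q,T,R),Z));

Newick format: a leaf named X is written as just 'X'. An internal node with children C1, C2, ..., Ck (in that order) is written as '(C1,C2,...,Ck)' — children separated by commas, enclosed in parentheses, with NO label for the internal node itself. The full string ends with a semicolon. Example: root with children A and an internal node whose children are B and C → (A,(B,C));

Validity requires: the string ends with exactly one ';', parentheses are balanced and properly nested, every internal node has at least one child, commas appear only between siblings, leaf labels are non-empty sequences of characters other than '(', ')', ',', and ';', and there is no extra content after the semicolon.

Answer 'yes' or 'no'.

Answer: no

Derivation:
Input: (C,(,(W,Q,T,R),Z));
Paren balance: 3 '(' vs 3 ')' OK
Ends with single ';': True
Full parse: FAILS (empty leaf label at pos 4)
Valid: False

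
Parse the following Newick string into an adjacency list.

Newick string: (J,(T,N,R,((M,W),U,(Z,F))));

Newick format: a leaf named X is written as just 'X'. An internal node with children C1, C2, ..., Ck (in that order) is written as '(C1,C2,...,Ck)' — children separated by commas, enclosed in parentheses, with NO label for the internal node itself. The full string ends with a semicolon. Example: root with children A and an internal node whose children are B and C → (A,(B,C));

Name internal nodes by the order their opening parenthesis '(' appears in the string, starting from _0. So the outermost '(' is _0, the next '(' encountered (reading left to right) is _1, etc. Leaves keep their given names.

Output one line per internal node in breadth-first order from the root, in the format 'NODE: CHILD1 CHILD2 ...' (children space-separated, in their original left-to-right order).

Input: (J,(T,N,R,((M,W),U,(Z,F))));
Scanning left-to-right, naming '(' by encounter order:
  pos 0: '(' -> open internal node _0 (depth 1)
  pos 3: '(' -> open internal node _1 (depth 2)
  pos 10: '(' -> open internal node _2 (depth 3)
  pos 11: '(' -> open internal node _3 (depth 4)
  pos 15: ')' -> close internal node _3 (now at depth 3)
  pos 19: '(' -> open internal node _4 (depth 4)
  pos 23: ')' -> close internal node _4 (now at depth 3)
  pos 24: ')' -> close internal node _2 (now at depth 2)
  pos 25: ')' -> close internal node _1 (now at depth 1)
  pos 26: ')' -> close internal node _0 (now at depth 0)
Total internal nodes: 5
BFS adjacency from root:
  _0: J _1
  _1: T N R _2
  _2: _3 U _4
  _3: M W
  _4: Z F

Answer: _0: J _1
_1: T N R _2
_2: _3 U _4
_3: M W
_4: Z F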